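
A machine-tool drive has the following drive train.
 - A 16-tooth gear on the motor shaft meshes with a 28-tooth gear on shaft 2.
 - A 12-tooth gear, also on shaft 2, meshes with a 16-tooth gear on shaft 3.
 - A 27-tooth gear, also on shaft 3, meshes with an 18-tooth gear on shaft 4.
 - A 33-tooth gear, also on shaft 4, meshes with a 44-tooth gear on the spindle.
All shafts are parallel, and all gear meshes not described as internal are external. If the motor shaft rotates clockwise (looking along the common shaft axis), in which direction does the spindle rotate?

the motor shaft → shaft 2: external mesh, 1 reversal → CCW.
shaft 2 → shaft 3: external mesh, 1 reversal → CW.
shaft 3 → shaft 4: external mesh, 1 reversal → CCW.
shaft 4 → the spindle: external mesh, 1 reversal → CW.
4 reversals in total — an even number — so the spindle turns the same way as the motor shaft.

clockwise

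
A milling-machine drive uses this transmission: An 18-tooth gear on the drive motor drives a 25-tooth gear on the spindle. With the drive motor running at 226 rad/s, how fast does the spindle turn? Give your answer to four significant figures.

gear mesh 25/18 = 1.3889 → 226/1.3889 = 162.72 rad/s

162.7 rad/s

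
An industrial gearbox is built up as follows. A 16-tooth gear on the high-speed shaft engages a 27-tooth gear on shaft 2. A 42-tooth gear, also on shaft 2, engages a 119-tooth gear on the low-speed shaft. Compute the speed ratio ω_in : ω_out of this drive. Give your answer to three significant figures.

Each stage contributes driven/driver: gear mesh 27/16 = 1.6875, gear mesh 119/42 = 2.8333.
Overall: 1.6875 × 2.8333 = 4.7812.

4.78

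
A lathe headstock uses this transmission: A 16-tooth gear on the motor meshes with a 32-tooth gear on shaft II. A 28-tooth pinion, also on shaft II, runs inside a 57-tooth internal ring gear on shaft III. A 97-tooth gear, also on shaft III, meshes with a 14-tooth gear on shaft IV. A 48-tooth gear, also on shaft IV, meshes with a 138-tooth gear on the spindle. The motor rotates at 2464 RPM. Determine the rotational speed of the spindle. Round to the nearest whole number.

1458 RPM

gear mesh 32/16 = 2 → 2464/2 = 1232 RPM
internal gear 57/28 = 2.0357 → 1232/2.0357 = 605.19 RPM
gear mesh 14/97 = 0.14433 → 605.19/0.14433 = 4193.1 RPM
gear mesh 138/48 = 2.875 → 4193.1/2.875 = 1458.5 RPM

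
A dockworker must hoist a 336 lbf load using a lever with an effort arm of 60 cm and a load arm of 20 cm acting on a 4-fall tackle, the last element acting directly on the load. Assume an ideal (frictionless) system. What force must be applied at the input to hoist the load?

28 lbf

Lever MA = effort arm / load arm = 60/20 = 3.
Block-and-tackle MA = number of supporting rope parts = 4.
Combined ideal MA = 3 × 4 = 12.
Effort = load / MA = 336 / 12 = 28 lbf.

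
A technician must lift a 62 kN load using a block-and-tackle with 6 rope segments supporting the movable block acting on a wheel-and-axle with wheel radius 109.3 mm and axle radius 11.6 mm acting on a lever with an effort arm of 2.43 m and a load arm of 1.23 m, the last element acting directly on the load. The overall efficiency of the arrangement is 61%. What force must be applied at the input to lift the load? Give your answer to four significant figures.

0.9100 kN

Block-and-tackle MA = number of supporting rope parts = 6.
Wheel-and-axle MA = R/r = 109.3/11.6 = 9.4224.
Lever MA = effort arm / load arm = 2.43/1.23 = 1.9756.
Combined ideal MA = 6 × 9.4224 × 1.9756 = 111.69.
Actual MA = 111.69 × 0.61 = 68.131.
Effort = load / actual MA = 62 / 68.131 = 0.91001 kN.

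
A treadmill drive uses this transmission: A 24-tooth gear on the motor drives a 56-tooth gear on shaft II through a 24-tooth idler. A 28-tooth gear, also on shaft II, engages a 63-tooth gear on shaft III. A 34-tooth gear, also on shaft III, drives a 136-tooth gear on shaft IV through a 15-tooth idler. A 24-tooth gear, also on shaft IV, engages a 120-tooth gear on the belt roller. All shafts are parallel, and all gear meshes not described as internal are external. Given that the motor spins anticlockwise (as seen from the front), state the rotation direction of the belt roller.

anticlockwise

the motor → shaft II: driver → idler → driven is 2 external meshes, 2 reversals → CCW.
shaft II → shaft III: external mesh, 1 reversal → CW.
shaft III → shaft IV: driver → idler → driven is 2 external meshes, 2 reversals → CW.
shaft IV → the belt roller: external mesh, 1 reversal → CCW.
6 reversals in total — an even number — so the belt roller turns the same way as the motor.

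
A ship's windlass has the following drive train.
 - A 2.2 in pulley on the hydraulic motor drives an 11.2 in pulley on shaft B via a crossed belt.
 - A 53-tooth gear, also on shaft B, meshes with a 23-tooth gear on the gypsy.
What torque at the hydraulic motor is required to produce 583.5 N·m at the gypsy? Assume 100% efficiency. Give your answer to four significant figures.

264.1 N·m

Overall ratio R = 5.0909 × 0.43396 = 2.2093.
Input torque = output torque / R = 583.5 / 2.2093 = 264.12 N·m.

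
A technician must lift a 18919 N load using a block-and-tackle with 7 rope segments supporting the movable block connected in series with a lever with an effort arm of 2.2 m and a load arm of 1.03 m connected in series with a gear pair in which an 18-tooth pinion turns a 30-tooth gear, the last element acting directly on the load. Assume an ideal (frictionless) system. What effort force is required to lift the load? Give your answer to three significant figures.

759 N

Block-and-tackle MA = number of supporting rope parts = 7.
Lever MA = effort arm / load arm = 2.2/1.03 = 2.1359.
Gear pair MA = 30/18 = 1.6667.
Combined ideal MA = 7 × 2.1359 × 1.6667 = 24.919.
Effort = load / MA = 18919 / 24.919 = 759.22 N.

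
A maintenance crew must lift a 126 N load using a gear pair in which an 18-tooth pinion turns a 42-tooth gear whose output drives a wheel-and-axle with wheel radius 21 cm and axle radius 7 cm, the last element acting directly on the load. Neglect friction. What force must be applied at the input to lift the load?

Gear pair MA = 42/18 = 2.3333.
Wheel-and-axle MA = R/r = 21/7 = 3.
Combined ideal MA = 2.3333 × 3 = 7.
Effort = load / MA = 126 / 7 = 18 N.

18 N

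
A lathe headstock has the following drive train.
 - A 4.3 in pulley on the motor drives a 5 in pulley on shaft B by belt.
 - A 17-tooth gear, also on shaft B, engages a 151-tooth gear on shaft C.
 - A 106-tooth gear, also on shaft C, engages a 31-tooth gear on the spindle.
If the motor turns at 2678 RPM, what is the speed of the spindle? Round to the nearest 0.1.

Belt: ratio = 5/4.3 = 1.1628, so shaft B turns at 2678 / 1.1628 = 2303.1 RPM.
Gear mesh: ratio = 151/17 = 8.8824, so shaft C turns at 2303.1 / 8.8824 = 259.29 RPM.
Gear mesh: ratio = 31/106 = 0.29245, so the spindle turns at 259.29 / 0.29245 = 886.59 RPM.

886.6 RPM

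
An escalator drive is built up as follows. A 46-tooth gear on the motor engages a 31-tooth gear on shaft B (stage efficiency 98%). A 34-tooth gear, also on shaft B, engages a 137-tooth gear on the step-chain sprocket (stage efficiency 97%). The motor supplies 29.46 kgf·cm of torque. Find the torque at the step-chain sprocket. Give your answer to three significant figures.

76.0 kgf·cm

Gear mesh: ratio = 31/46 = 0.67391; torque at shaft B = 29.46 × 0.67391 × 0.98 = 19.456 kgf·cm.
Gear mesh: ratio = 137/34 = 4.0294; torque at the step-chain sprocket = 19.456 × 4.0294 × 0.97 = 76.046 kgf·cm.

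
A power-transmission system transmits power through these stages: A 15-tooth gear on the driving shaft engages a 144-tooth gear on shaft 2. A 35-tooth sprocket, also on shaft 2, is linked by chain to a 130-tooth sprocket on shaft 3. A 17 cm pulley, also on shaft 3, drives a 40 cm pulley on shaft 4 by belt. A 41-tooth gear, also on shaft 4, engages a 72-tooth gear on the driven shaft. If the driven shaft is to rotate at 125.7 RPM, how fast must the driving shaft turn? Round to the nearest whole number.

18520 RPM

Overall ratio R = 9.6 × 3.7143 × 2.3529 × 1.7561 = 147.34.
Required input speed = output speed × R = 125.7 × 147.34 = 18520 RPM.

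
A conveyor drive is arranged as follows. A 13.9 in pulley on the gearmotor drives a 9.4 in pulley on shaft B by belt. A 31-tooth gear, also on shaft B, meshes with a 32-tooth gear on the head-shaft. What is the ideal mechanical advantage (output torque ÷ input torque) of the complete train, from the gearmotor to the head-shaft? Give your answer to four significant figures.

Each stage contributes driven/driver: belt 9.4/13.9 = 0.67626, gear mesh 32/31 = 1.0323.
Overall: 0.67626 × 1.0323 = 0.69807.

0.6981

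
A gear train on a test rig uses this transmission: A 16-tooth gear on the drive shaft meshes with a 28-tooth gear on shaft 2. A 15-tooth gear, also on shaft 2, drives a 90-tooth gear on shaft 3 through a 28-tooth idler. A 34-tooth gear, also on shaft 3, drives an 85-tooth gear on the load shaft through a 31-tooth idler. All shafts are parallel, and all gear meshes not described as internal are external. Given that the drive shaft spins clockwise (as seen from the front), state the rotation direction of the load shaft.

counterclockwise

the drive shaft → shaft 2: external mesh, 1 reversal → CCW.
shaft 2 → shaft 3: driver → idler → driven is 2 external meshes, 2 reversals → CCW.
shaft 3 → the load shaft: driver → idler → driven is 2 external meshes, 2 reversals → CCW.
5 reversals in total — an odd number — so the load shaft turns opposite to the drive shaft.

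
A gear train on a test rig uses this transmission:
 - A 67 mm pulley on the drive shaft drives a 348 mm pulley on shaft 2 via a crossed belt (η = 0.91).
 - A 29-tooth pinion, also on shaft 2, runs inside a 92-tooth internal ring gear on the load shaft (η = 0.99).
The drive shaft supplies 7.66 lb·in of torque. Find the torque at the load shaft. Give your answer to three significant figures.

Belt: ratio = 348/67 = 5.194; torque at shaft 2 = 7.66 × 5.194 × 0.91 = 36.206 lb·in.
Internal gear: ratio = 92/29 = 3.1724; torque at the load shaft = 36.206 × 3.1724 × 0.99 = 113.71 lb·in.

114 lb·in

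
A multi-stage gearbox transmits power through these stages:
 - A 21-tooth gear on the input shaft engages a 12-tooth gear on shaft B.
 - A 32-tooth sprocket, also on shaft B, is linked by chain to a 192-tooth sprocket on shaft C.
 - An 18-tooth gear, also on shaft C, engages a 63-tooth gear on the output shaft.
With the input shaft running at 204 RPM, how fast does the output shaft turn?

17 RPM

gear mesh 12/21 = 0.57143 → 204/0.57143 = 357 RPM
chain 192/32 = 6 → 357/6 = 59.5 RPM
gear mesh 63/18 = 3.5 → 59.5/3.5 = 17 RPM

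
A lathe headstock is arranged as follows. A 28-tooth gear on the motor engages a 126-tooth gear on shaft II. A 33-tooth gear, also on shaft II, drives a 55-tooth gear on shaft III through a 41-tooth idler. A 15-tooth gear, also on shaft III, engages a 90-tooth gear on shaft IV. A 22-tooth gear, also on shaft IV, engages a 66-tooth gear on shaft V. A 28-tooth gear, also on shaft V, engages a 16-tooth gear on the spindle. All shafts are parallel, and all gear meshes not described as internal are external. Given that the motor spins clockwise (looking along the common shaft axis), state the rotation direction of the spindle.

the motor → shaft II: external mesh, 1 reversal → CCW.
shaft II → shaft III: driver → idler → driven is 2 external meshes, 2 reversals → CCW.
shaft III → shaft IV: external mesh, 1 reversal → CW.
shaft IV → shaft V: external mesh, 1 reversal → CCW.
shaft V → the spindle: external mesh, 1 reversal → CW.
6 reversals in total — an even number — so the spindle turns the same way as the motor.

clockwise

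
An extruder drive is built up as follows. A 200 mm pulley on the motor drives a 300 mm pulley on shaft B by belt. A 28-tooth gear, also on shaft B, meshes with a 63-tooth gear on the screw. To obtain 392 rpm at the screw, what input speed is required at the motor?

Overall ratio R = 1.5 × 2.25 = 3.375.
Required input speed = output speed × R = 392 × 3.375 = 1323 rpm.

1323 rpm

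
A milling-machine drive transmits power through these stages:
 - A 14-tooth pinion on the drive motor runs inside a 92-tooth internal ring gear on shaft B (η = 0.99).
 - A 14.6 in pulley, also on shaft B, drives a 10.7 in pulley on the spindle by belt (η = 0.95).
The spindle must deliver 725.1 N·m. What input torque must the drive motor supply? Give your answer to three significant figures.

160 N·m

Overall ratio R = 6.5714 × 0.73288 = 4.816; overall efficiency η = 0.99 × 0.95 = 0.9405.
Input torque = output torque / (R × η) = 725.1 / (4.816 × 0.9405) = 160.08 N·m.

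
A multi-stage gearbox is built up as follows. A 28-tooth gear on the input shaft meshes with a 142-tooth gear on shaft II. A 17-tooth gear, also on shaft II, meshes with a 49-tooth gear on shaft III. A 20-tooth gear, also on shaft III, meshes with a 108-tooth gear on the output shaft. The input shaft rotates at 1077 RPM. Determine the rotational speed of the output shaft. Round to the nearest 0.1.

gear mesh 142/28 = 5.0714 → 1077/5.0714 = 212.37 RPM
gear mesh 49/17 = 2.8824 → 212.37/2.8824 = 73.678 RPM
gear mesh 108/20 = 5.4 → 73.678/5.4 = 13.644 RPM

13.6 RPM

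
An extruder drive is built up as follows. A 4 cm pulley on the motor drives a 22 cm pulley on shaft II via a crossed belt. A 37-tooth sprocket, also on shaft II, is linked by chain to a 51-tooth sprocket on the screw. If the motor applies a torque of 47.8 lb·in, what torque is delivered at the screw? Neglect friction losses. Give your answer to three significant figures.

Belt: ratio = 22/4 = 5.5; torque at shaft II = 47.8 × 5.5 = 262.9 lb·in.
Chain: ratio = 51/37 = 1.3784; torque at the screw = 262.9 × 1.3784 = 362.38 lb·in.

362 lb·in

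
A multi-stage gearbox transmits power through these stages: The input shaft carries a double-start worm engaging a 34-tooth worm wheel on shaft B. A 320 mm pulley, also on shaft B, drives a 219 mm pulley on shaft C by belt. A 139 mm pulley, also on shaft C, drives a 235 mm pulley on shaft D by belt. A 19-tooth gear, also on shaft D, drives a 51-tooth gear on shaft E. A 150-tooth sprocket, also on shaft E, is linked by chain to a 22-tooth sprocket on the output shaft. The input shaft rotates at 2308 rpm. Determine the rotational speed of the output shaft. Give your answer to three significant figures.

298 rpm

Worm: ratio = 34/2 = 17, so shaft B turns at 2308 / 17 = 135.76 rpm.
Belt: ratio = 219/320 = 0.68437, so shaft C turns at 135.76 / 0.68437 = 198.38 rpm.
Belt: ratio = 235/139 = 1.6906, so shaft D turns at 198.38 / 1.6906 = 117.34 rpm.
Gear mesh: ratio = 51/19 = 2.6842, so shaft E turns at 117.34 / 2.6842 = 43.714 rpm.
Chain: ratio = 22/150 = 0.14667, so the output shaft turns at 43.714 / 0.14667 = 298.05 rpm.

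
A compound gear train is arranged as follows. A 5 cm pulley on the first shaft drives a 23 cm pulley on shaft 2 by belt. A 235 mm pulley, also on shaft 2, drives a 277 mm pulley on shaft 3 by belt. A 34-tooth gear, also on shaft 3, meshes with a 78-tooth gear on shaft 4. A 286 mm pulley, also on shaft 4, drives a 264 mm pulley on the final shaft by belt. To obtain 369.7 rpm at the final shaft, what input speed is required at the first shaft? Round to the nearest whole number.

Overall ratio R = 4.6 × 1.1787 × 2.2941 × 0.92308 = 11.482.
Required input speed = output speed × R = 369.7 × 11.482 = 4245 rpm.

4245 rpm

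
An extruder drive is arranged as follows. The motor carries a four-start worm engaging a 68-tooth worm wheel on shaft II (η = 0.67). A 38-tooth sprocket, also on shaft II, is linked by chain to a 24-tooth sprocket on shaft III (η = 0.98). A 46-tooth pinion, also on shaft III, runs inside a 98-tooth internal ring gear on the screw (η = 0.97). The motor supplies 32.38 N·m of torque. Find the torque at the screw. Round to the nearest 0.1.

471.7 N·m

Worm: ratio = 68/4 = 17; torque at shaft II = 32.38 × 17 × 0.67 = 368.81 N·m.
Chain: ratio = 24/38 = 0.63158; torque at shaft III = 368.81 × 0.63158 × 0.98 = 228.27 N·m.
Internal gear: ratio = 98/46 = 2.1304; torque at the screw = 228.27 × 2.1304 × 0.97 = 471.73 N·m.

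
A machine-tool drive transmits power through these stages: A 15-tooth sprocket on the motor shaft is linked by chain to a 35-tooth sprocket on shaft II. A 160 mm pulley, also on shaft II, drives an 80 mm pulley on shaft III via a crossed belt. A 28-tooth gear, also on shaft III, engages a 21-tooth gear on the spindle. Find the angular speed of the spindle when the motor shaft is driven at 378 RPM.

the motor shaft → shaft II (chain, 35/15): 378 ÷ 2.3333 = 162 RPM
shaft II → shaft III (belt, 80/160): 162 ÷ 0.5 = 324 RPM
shaft III → the spindle (gear mesh, 21/28): 324 ÷ 0.75 = 432 RPM

432 RPM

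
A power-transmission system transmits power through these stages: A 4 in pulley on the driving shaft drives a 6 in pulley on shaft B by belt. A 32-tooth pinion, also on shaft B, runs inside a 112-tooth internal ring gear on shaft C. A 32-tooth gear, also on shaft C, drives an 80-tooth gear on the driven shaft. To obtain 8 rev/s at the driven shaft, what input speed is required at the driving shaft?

Overall ratio R = 1.5 × 3.5 × 2.5 = 13.125.
Required input speed = output speed × R = 8 × 13.125 = 105 rev/s.

105 rev/s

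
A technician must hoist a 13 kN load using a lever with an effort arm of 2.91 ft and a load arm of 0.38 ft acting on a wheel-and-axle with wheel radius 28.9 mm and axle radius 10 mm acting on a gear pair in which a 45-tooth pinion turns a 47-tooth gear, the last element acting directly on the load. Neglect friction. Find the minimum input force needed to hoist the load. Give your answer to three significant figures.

Lever MA = effort arm / load arm = 2.91/0.38 = 7.6579.
Wheel-and-axle MA = R/r = 28.9/10 = 2.89.
Gear pair MA = 47/45 = 1.0444.
Combined ideal MA = 7.6579 × 2.89 × 1.0444 = 23.115.
Effort = load / MA = 13 / 23.115 = 0.56241 kN.

0.562 kN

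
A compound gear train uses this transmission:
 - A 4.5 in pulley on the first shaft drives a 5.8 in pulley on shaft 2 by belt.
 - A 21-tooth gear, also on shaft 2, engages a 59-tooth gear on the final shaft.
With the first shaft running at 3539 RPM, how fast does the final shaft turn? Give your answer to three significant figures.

977 RPM

Belt: ratio = 5.8/4.5 = 1.2889, so shaft 2 turns at 3539 / 1.2889 = 2745.8 RPM.
Gear mesh: ratio = 59/21 = 2.8095, so the final shaft turns at 2745.8 / 2.8095 = 977.31 RPM.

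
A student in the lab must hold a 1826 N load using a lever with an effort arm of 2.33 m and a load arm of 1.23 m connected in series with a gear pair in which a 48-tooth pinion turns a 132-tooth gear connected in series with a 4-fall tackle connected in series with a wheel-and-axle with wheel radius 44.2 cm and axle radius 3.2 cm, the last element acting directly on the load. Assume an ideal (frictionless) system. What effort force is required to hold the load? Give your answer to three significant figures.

6.34 N

Lever MA = effort arm / load arm = 2.33/1.23 = 1.8943.
Gear pair MA = 132/48 = 2.75.
Block-and-tackle MA = number of supporting rope parts = 4.
Wheel-and-axle MA = R/r = 44.2/3.2 = 13.812.
Combined ideal MA = 1.8943 × 2.75 × 4 × 13.812 = 287.82.
Effort = load / MA = 1826 / 287.82 = 6.3443 N.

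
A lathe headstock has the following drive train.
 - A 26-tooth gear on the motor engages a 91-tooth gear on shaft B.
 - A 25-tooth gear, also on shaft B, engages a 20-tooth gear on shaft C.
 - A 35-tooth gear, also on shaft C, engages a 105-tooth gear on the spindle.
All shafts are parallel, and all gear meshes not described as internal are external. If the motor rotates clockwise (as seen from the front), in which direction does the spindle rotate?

the motor → shaft B: external mesh, 1 reversal → CCW.
shaft B → shaft C: external mesh, 1 reversal → CW.
shaft C → the spindle: external mesh, 1 reversal → CCW.
3 reversals in total — an odd number — so the spindle turns opposite to the motor.

counterclockwise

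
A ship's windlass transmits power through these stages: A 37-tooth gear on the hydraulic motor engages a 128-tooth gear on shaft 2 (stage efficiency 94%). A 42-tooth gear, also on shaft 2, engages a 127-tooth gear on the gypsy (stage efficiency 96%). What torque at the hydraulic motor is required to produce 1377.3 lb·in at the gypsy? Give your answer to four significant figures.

Overall ratio R = 3.4595 × 3.0238 = 10.461; overall efficiency η = 0.94 × 0.96 = 0.9024.
Input torque = output torque / (R × η) = 1377.3 / (10.461 × 0.9024) = 145.9 lb·in.

145.9 lb·in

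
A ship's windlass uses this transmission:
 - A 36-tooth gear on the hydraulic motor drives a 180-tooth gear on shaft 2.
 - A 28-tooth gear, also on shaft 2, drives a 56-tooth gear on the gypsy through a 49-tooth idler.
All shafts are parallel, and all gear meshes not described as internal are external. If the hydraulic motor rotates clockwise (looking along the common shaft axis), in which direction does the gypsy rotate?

anticlockwise

the hydraulic motor → shaft 2: external mesh, 1 reversal → CCW.
shaft 2 → the gypsy: driver → idler → driven is 2 external meshes, 2 reversals → CCW.
3 reversals in total — an odd number — so the gypsy turns opposite to the hydraulic motor.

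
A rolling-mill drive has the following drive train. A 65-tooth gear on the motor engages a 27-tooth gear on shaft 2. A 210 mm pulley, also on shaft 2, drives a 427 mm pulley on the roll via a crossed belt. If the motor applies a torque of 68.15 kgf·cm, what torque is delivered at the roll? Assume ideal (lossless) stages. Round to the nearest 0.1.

57.6 kgf·cm

After the gear mesh (27/65): 68.15 × 0.41538 = 28.308 kgf·cm
After the belt (427/210): 28.308 × 2.0333 = 57.561 kgf·cm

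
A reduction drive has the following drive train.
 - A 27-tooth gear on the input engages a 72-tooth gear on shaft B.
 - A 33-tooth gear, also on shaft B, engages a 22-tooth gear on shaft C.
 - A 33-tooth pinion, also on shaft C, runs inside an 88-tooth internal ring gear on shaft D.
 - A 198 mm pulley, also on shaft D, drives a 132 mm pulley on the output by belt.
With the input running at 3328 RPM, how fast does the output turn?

1053 RPM

the input → shaft B (gear mesh, 72/27): 3328 ÷ 2.6667 = 1248 RPM
shaft B → shaft C (gear mesh, 22/33): 1248 ÷ 0.66667 = 1872 RPM
shaft C → shaft D (internal gear, 88/33): 1872 ÷ 2.6667 = 702 RPM
shaft D → the output (belt, 132/198): 702 ÷ 0.66667 = 1053 RPM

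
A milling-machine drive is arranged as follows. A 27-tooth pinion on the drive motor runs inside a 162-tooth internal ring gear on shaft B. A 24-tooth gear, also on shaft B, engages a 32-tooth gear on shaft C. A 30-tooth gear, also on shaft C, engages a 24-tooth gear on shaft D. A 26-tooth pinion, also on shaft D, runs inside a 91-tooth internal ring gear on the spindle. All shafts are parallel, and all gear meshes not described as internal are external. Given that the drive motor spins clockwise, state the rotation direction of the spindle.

the drive motor → shaft B: internal mesh, same direction → CW.
shaft B → shaft C: external mesh, 1 reversal → CCW.
shaft C → shaft D: external mesh, 1 reversal → CW.
shaft D → the spindle: internal mesh, same direction → CW.
2 reversals in total — an even number — so the spindle turns the same way as the drive motor.

clockwise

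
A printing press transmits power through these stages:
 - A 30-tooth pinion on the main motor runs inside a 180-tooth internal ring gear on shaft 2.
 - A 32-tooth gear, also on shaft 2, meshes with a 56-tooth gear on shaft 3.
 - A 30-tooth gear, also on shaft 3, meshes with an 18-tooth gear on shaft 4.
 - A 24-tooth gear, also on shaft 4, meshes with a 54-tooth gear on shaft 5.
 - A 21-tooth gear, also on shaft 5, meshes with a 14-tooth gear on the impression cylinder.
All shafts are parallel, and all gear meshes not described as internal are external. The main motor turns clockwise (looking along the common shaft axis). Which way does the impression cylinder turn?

clockwise

the main motor → shaft 2: internal mesh, same direction → CW.
shaft 2 → shaft 3: external mesh, 1 reversal → CCW.
shaft 3 → shaft 4: external mesh, 1 reversal → CW.
shaft 4 → shaft 5: external mesh, 1 reversal → CCW.
shaft 5 → the impression cylinder: external mesh, 1 reversal → CW.
4 reversals in total — an even number — so the impression cylinder turns the same way as the main motor.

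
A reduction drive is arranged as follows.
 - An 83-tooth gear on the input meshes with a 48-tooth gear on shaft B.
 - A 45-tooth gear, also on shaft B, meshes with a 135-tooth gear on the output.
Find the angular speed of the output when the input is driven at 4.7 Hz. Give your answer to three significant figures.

Gear mesh: ratio = 48/83 = 0.57831, so shaft B turns at 4.7 / 0.57831 = 8.1271 Hz.
Gear mesh: ratio = 135/45 = 3, so the output turns at 8.1271 / 3 = 2.709 Hz.

2.71 Hz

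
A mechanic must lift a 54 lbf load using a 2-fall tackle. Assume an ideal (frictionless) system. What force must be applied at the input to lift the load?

Block-and-tackle MA = number of supporting rope parts = 2.
Effort = load / MA = 54 / 2 = 27 lbf.

27 lbf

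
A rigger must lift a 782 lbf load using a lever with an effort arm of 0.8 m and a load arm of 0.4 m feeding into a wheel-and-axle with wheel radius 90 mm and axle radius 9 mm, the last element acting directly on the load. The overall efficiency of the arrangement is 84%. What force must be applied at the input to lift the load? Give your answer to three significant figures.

46.5 lbf

Lever MA = effort arm / load arm = 0.8/0.4 = 2.
Wheel-and-axle MA = R/r = 90/9 = 10.
Combined ideal MA = 2 × 10 = 20.
Actual MA = 20 × 0.84 = 16.8.
Effort = load / actual MA = 782 / 16.8 = 46.548 lbf.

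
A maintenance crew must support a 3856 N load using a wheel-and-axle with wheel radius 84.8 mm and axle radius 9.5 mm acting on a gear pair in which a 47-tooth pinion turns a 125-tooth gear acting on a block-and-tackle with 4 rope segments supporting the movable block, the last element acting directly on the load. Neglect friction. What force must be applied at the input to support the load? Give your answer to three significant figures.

40.6 N

Wheel-and-axle MA = R/r = 84.8/9.5 = 8.9263.
Gear pair MA = 125/47 = 2.6596.
Block-and-tackle MA = number of supporting rope parts = 4.
Combined ideal MA = 8.9263 × 2.6596 × 4 = 94.961.
Effort = load / MA = 3856 / 94.961 = 40.606 N.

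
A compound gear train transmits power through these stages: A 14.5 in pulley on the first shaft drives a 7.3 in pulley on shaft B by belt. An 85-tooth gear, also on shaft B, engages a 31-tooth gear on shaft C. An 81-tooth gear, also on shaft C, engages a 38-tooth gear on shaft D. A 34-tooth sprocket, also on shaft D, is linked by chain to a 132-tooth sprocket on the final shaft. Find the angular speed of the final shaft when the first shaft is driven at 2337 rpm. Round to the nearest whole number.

6988 rpm

Belt: ratio = 7.3/14.5 = 0.50345, so shaft B turns at 2337 / 0.50345 = 4642 rpm.
Gear mesh: ratio = 31/85 = 0.36471, so shaft C turns at 4642 / 0.36471 = 12728 rpm.
Gear mesh: ratio = 38/81 = 0.46914, so shaft D turns at 12728 / 0.46914 = 27131 rpm.
Chain: ratio = 132/34 = 3.8824, so the final shaft turns at 27131 / 3.8824 = 6988.2 rpm.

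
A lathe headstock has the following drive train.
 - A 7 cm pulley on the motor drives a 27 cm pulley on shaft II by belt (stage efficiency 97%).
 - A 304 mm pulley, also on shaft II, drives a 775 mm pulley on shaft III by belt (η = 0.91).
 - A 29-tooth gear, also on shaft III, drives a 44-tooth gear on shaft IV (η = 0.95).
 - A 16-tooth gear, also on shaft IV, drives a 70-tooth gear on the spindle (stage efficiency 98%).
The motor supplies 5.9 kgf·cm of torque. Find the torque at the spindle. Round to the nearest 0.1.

After the belt (27/7): 5.9 × 3.8571 × 0.97 = 22.074 kgf·cm
After the belt (775/304): 22.074 × 2.5493 × 0.91 = 51.21 kgf·cm
After the gear mesh (44/29): 51.21 × 1.5172 × 0.95 = 73.814 kgf·cm
After the gear mesh (70/16): 73.814 × 4.375 × 0.98 = 316.48 kgf·cm

316.5 kgf·cm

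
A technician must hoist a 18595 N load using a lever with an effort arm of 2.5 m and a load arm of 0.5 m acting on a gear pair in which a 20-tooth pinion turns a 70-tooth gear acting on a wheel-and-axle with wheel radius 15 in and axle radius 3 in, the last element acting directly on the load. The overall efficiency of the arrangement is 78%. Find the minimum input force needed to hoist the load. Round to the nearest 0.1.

Lever MA = effort arm / load arm = 2.5/0.5 = 5.
Gear pair MA = 70/20 = 3.5.
Wheel-and-axle MA = R/r = 15/3 = 5.
Combined ideal MA = 5 × 3.5 × 5 = 87.5.
Actual MA = 87.5 × 0.78 = 68.25.
Effort = load / actual MA = 18595 / 68.25 = 272.45 N.

272.5 N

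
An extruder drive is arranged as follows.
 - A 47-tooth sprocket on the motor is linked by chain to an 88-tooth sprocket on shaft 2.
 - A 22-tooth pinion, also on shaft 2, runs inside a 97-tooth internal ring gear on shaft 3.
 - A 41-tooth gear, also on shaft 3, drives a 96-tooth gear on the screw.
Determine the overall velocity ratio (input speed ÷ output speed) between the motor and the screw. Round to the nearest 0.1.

19.3

Each stage contributes driven/driver: chain 88/47 = 1.8723, internal gear 97/22 = 4.4091, gear mesh 96/41 = 2.3415.
Overall: 1.8723 × 4.4091 × 2.3415 = 19.33.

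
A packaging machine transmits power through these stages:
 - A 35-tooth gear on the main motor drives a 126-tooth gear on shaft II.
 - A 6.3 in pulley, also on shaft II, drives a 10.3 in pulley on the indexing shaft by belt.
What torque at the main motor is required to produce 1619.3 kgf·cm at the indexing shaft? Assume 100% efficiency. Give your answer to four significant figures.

Overall ratio R = 3.6 × 1.6349 = 5.8857.
Input torque = output torque / R = 1619.3 / 5.8857 = 275.12 kgf·cm.

275.1 kgf·cm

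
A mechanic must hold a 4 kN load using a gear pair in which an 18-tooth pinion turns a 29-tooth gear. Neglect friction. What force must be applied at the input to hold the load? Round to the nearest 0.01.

Gear pair MA = 29/18 = 1.6111.
Effort = load / MA = 4 / 1.6111 = 2.4828 kN.

2.48 kN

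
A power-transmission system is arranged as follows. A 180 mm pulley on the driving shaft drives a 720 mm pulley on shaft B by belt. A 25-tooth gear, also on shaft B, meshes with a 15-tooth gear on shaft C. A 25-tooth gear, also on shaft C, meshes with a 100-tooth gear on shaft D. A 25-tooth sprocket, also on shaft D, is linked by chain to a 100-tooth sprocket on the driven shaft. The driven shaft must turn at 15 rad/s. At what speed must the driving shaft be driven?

Overall ratio R = 4 × 0.6 × 4 × 4 = 38.4.
Required input speed = output speed × R = 15 × 38.4 = 576 rad/s.

576 rad/s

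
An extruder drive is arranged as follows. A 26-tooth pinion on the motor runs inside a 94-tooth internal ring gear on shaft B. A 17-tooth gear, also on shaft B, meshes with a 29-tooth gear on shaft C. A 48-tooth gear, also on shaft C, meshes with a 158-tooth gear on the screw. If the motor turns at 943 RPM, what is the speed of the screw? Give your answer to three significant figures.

46.5 RPM

internal gear 94/26 = 3.6154 → 943/3.6154 = 260.83 RPM
gear mesh 29/17 = 1.7059 → 260.83/1.7059 = 152.9 RPM
gear mesh 158/48 = 3.2917 → 152.9/3.2917 = 46.451 RPM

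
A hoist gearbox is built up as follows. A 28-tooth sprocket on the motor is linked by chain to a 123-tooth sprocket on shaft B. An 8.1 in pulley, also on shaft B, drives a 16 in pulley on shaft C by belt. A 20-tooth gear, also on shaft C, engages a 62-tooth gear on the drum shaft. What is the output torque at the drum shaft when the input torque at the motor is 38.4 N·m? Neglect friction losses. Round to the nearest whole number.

1033 N·m

Chain: ratio = 123/28 = 4.3929; torque at shaft B = 38.4 × 4.3929 = 168.69 N·m.
Belt: ratio = 16/8.1 = 1.9753; torque at shaft C = 168.69 × 1.9753 = 333.21 N·m.
Gear mesh: ratio = 62/20 = 3.1; torque at the drum shaft = 333.21 × 3.1 = 1032.9 N·m.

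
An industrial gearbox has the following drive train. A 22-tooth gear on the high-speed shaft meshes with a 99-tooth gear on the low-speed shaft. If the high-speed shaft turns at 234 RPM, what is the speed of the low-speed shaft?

Gear mesh: ratio = 99/22 = 4.5, so the low-speed shaft turns at 234 / 4.5 = 52 RPM.

52 RPM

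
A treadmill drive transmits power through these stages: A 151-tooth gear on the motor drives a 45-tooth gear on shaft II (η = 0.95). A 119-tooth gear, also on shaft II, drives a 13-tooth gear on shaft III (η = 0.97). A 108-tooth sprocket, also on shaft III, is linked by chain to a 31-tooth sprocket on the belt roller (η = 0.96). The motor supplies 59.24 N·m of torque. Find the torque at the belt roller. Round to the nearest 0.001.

After the gear mesh (45/151): 59.24 × 0.29801 × 0.95 = 16.772 N·m
After the gear mesh (13/119): 16.772 × 0.10924 × 0.97 = 1.7772 N·m
After the chain (31/108): 1.7772 × 0.28704 × 0.96 = 0.48972 N·m

0.490 N·m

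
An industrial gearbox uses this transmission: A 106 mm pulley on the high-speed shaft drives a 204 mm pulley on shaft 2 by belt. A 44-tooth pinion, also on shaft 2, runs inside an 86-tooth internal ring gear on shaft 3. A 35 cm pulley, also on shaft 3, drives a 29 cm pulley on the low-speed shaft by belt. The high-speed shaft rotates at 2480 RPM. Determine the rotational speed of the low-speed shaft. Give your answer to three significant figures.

796 RPM

the high-speed shaft → shaft 2 (belt, 204/106): 2480 ÷ 1.9245 = 1288.6 RPM
shaft 2 → shaft 3 (internal gear, 86/44): 1288.6 ÷ 1.9545 = 659.3 RPM
shaft 3 → the low-speed shaft (belt, 29/35): 659.3 ÷ 0.82857 = 795.7 RPM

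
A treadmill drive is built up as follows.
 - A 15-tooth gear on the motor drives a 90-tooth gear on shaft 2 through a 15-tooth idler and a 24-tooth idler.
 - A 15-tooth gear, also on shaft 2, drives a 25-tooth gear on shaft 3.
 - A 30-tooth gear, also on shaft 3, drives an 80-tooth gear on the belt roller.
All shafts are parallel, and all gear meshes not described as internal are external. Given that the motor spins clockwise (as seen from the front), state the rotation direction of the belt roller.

anticlockwise

the motor → shaft 2: driver → idler → idler → driven is 3 external meshes, 3 reversals → CCW.
shaft 2 → shaft 3: external mesh, 1 reversal → CW.
shaft 3 → the belt roller: external mesh, 1 reversal → CCW.
5 reversals in total — an odd number — so the belt roller turns opposite to the motor.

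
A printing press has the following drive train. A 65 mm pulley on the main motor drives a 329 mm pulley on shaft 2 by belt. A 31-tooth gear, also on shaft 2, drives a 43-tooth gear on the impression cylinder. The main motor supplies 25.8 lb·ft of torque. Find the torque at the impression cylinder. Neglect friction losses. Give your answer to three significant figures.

After the belt (329/65): 25.8 × 5.0615 = 130.59 lb·ft
After the gear mesh (43/31): 130.59 × 1.3871 = 181.14 lb·ft

181 lb·ft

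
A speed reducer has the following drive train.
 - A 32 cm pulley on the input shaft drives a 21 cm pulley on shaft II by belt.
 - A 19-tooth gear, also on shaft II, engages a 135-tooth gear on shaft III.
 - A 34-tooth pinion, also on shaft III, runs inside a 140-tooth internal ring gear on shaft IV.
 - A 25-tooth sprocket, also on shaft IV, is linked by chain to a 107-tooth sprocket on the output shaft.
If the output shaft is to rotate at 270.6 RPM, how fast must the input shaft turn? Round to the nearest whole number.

22237 RPM

Overall ratio R = 0.65625 × 7.1053 × 4.1176 × 4.28 = 82.176.
Required input speed = output speed × R = 270.6 × 82.176 = 22237 RPM.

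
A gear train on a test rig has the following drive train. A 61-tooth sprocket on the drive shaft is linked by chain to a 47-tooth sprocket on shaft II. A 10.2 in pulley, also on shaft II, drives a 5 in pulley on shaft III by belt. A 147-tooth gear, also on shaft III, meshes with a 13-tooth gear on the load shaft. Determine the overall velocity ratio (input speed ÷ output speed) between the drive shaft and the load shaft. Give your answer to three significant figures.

Each stage contributes driven/driver: chain 47/61 = 0.77049, belt 5/10.2 = 0.4902, gear mesh 13/147 = 0.088435.
Overall: 0.77049 × 0.4902 × 0.088435 = 0.033401.

0.0334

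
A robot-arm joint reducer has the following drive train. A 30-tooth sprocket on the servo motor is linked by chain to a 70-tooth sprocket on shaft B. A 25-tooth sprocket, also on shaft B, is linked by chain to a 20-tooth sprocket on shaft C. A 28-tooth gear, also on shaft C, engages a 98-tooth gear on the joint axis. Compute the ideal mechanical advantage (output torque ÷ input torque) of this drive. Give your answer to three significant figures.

6.53

Each stage contributes driven/driver: chain 70/30 = 2.3333, chain 20/25 = 0.8, gear mesh 98/28 = 3.5.
Overall: 2.3333 × 0.8 × 3.5 = 6.5333.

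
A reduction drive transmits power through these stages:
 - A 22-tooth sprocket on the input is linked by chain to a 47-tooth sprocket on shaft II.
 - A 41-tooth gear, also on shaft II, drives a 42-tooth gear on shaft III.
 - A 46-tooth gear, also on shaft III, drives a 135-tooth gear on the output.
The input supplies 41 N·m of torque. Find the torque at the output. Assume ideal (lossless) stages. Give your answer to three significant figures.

chain 47/22 = 2.1364 → τ = 41·2.1364 = 87.591 N·m
gear mesh 42/41 = 1.0244 → τ = 87.591·1.0244 = 89.727 N·m
gear mesh 135/46 = 2.9348 → τ = 89.727·2.9348 = 263.33 N·m

263 N·m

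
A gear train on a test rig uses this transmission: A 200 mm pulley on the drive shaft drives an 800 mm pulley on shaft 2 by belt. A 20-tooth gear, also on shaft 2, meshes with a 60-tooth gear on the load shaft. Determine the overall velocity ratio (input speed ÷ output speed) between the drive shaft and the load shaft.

Each stage contributes driven/driver: belt 800/200 = 4, gear mesh 60/20 = 3.
Overall: 4 × 3 = 12.

12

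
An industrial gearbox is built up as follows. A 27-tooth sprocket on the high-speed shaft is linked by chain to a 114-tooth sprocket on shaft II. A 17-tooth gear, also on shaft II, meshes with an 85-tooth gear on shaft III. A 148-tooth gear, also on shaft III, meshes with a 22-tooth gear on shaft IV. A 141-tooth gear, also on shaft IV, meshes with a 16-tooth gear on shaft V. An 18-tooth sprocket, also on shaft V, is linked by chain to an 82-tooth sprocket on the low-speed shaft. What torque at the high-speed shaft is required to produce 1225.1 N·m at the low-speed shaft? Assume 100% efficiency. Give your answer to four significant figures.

Overall ratio R = 4.2222 × 5 × 0.14865 × 0.11348 × 4.5556 = 1.6222.
Input torque = output torque / R = 1225.1 / 1.6222 = 755.19 N·m.

755.2 N·m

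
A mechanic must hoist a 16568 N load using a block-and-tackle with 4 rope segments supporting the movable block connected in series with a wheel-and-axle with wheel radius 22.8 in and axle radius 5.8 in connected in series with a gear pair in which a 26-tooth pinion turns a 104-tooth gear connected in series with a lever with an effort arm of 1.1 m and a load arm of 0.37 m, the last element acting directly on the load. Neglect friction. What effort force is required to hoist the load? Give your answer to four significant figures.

88.60 N

Block-and-tackle MA = number of supporting rope parts = 4.
Wheel-and-axle MA = R/r = 22.8/5.8 = 3.931.
Gear pair MA = 104/26 = 4.
Lever MA = effort arm / load arm = 1.1/0.37 = 2.973.
Combined ideal MA = 4 × 3.931 × 4 × 2.973 = 186.99.
Effort = load / MA = 16568 / 186.99 = 88.604 N.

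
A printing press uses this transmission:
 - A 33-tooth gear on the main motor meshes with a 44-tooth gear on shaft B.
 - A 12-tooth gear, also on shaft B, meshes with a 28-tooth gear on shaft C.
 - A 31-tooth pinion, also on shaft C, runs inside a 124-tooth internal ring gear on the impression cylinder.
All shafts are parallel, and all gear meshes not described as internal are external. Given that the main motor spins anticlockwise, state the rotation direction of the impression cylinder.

the main motor → shaft B: external mesh, 1 reversal → CW.
shaft B → shaft C: external mesh, 1 reversal → CCW.
shaft C → the impression cylinder: internal mesh, same direction → CCW.
2 reversals in total — an even number — so the impression cylinder turns the same way as the main motor.

anticlockwise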